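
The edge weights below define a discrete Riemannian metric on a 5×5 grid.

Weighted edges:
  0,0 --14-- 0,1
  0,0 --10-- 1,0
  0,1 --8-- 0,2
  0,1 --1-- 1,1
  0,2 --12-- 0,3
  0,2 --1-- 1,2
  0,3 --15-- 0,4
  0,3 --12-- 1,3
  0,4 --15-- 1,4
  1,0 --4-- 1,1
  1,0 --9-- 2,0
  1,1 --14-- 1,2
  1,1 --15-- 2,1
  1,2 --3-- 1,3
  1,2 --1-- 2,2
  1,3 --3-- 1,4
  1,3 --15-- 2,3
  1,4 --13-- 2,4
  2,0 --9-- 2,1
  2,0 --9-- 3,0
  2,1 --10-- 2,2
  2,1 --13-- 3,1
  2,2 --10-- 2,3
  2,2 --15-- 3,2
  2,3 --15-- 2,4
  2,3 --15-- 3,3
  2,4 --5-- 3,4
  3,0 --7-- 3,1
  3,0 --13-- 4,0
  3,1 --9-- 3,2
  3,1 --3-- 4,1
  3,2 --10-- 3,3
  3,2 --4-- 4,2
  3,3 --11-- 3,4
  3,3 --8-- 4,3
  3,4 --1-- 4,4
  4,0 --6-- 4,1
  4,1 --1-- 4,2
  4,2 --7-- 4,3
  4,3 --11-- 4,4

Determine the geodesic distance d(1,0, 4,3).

Shortest path: 1,0 → 2,0 → 3,0 → 3,1 → 4,1 → 4,2 → 4,3, total weight = 36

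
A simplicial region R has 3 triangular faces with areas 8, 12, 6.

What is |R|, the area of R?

8 + 12 + 6 = 26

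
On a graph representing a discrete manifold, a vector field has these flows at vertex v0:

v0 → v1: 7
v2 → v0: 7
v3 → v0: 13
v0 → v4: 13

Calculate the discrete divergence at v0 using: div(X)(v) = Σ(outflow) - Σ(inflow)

Divergence = sum of outgoing flows = 7 + (-7) + (-13) + 13 = 0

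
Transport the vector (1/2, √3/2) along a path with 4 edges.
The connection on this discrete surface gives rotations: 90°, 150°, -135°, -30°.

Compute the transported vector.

Total rotation: 90° + 150° + (-135°) + (-30°) = 75°. Final vector: (-0.7071, 0.7071)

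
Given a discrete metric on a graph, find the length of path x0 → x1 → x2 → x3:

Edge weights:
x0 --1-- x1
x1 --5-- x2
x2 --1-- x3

Arc length = 1 + 5 + 1 = 7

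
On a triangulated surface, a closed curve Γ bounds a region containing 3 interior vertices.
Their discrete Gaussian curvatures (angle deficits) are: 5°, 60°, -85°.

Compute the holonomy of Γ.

Holonomy = total enclosed curvature = 5° + 60° + (-85°) = -20°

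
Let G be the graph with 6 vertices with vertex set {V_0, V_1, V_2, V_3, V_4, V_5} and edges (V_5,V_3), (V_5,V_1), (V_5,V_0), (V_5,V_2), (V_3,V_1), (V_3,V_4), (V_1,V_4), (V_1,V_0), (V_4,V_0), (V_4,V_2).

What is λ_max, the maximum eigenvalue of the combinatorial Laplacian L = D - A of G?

Degrees: deg(V_0) = 3, deg(V_1) = 4, deg(V_2) = 2, deg(V_3) = 3, deg(V_4) = 4, deg(V_5) = 4.
L = D − A with rows/columns ordered (V_0, V_1, V_2, V_3, V_4, V_5):
  [ 3, -1,  0,  0, -1, -1]
  [-1,  4,  0, -1, -1, -1]
  [ 0,  0,  2,  0, -1, -1]
  [ 0, -1,  0,  3, -1, -1]
  [-1, -1, -1, -1,  4,  0]
  [-1, -1, -1, -1,  0,  4]
Characteristic polynomial: det(λI − L) = λ(λ − 2)(λ − 3)(λ − 4)(λ − 5)(λ − 6).
Roots: λ = 0; (λ − 2) = 0 ⇒ λ = 2; (λ − 3) = 0 ⇒ λ = 3; (λ − 4) = 0 ⇒ λ = 4; (λ − 5) = 0 ⇒ λ = 5; (λ − 6) = 0 ⇒ λ = 6.
(Check: the roots sum (with multiplicity) to 20, matching trace L = Σdeg = 2·10 = 20.)
Laplacian eigenvalues: [0.0, 2.0, 3.0, 4.0, 5.0, 6.0]. Largest eigenvalue (spectral radius) = 6.0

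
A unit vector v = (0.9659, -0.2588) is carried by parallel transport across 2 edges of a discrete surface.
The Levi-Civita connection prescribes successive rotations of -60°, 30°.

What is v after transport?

Total rotation: (-60°) + 30° = -30°. Final vector: (0.7071, -0.7071)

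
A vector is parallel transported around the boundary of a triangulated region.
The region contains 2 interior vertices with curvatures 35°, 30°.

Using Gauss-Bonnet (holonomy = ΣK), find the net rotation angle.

Holonomy = total enclosed curvature = 35° + 30° = 65°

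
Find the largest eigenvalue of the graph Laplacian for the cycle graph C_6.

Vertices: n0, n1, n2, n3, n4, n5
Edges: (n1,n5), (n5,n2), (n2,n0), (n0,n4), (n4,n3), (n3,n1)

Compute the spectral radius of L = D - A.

The cycle graph C_n has Laplacian eigenvalues λ_k = 2 − 2cos(2πk/n), k = 0, 1, …, n−1. Here n = 6:
k=0: 2 − 2cos(0) = 0.0; k=1: 2 − 2cos(π/3) = 1.0; k=2: 2 − 2cos(2π/3) = 3.0; k=3: 2 − 2cos(π) = 4.0; k=4: 2 − 2cos(4π/3) = 3.0; k=5: 2 − 2cos(5π/3) = 1.0.
Laplacian eigenvalues: [0.0, 1.0, 1.0, 3.0, 3.0, 4.0]. Largest eigenvalue (spectral radius) = 4.0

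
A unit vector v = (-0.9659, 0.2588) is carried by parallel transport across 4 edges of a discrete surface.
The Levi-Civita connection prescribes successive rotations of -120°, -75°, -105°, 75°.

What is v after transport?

Total rotation: (-120°) + (-75°) + (-105°) + 75° = -225° ≡ 135° (mod 360°). Final vector: (0.5000, -0.8660)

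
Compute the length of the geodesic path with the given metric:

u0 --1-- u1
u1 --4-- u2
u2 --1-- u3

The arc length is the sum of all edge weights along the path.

Arc length = 1 + 4 + 1 = 6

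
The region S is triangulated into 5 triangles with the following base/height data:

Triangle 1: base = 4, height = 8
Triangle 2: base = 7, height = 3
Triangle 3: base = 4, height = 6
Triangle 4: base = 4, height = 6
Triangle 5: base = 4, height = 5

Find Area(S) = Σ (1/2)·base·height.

(1/2)×4×8 + (1/2)×7×3 + (1/2)×4×6 + (1/2)×4×6 + (1/2)×4×5 = 60.5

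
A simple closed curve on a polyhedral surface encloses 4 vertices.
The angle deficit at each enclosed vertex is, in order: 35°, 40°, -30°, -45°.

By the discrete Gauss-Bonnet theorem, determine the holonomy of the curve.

Holonomy = total enclosed curvature = 35° + 40° + (-30°) + (-45°) = 0°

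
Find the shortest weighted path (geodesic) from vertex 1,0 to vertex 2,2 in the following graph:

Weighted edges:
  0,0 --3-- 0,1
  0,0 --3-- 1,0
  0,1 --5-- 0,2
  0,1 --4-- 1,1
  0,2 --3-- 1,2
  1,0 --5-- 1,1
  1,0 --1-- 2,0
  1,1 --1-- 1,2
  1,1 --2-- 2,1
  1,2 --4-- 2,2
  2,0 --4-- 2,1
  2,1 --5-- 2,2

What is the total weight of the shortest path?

Shortest path: 1,0 → 2,0 → 2,1 → 2,2, total weight = 10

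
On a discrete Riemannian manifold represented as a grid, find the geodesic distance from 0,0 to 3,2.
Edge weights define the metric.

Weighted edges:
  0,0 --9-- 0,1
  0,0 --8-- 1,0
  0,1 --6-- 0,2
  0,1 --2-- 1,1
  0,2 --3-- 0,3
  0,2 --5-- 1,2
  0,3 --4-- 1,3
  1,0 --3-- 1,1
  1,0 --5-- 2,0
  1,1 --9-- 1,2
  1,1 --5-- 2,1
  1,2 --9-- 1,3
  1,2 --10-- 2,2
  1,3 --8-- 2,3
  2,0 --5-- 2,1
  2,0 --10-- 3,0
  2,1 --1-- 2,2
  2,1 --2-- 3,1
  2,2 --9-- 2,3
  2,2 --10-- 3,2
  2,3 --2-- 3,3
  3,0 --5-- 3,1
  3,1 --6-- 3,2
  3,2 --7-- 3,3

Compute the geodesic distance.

Shortest path: 0,0 → 1,0 → 1,1 → 2,1 → 3,1 → 3,2, total weight = 24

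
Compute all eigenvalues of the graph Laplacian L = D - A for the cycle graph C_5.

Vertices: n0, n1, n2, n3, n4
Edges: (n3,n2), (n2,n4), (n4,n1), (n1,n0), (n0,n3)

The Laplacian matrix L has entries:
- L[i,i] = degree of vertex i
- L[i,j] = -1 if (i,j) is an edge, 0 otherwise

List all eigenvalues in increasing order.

The cycle graph C_n has Laplacian eigenvalues λ_k = 2 − 2cos(2πk/n), k = 0, 1, …, n−1. Here n = 5:
k=0: 2 − 2cos(0) = 0.0; k=1: 2 − 2cos(2π/5) = 1.382; k=2: 2 − 2cos(4π/5) = 3.618; k=3: 2 − 2cos(6π/5) = 3.618; k=4: 2 − 2cos(8π/5) = 1.382.
Laplacian eigenvalues (increasing order): [0.0, 1.382, 1.382, 3.618, 3.618]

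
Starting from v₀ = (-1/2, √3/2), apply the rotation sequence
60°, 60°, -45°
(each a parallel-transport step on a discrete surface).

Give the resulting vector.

Total rotation: 60° + 60° + (-45°) = 75°. Final vector: (-0.9659, -0.2588)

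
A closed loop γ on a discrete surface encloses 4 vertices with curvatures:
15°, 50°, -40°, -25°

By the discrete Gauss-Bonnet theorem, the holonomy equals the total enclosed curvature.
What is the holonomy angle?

Holonomy = total enclosed curvature = 15° + 50° + (-40°) + (-25°) = 0°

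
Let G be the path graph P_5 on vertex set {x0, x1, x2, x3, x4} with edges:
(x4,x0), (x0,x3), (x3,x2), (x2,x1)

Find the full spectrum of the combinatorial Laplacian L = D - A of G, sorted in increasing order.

The path graph P_n has Laplacian eigenvalues λ_k = 2 − 2cos(kπ/n), k = 0, 1, …, n−1. Here n = 5:
k=0: 2 − 2cos(0) = 0.0; k=1: 2 − 2cos(π/5) = 0.382; k=2: 2 − 2cos(2π/5) = 1.382; k=3: 2 − 2cos(3π/5) = 2.618; k=4: 2 − 2cos(4π/5) = 3.618.
Laplacian eigenvalues (increasing order): [0.0, 0.382, 1.382, 2.618, 3.618]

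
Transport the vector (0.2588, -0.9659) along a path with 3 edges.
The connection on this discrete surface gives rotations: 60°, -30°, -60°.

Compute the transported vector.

Total rotation: 60° + (-30°) + (-60°) = -30°. Final vector: (-0.2588, -0.9659)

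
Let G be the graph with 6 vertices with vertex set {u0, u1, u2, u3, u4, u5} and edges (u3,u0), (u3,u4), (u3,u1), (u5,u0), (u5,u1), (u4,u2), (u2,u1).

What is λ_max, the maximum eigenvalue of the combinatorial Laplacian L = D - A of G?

Degrees: deg(u0) = 2, deg(u1) = 3, deg(u2) = 2, deg(u3) = 3, deg(u4) = 2, deg(u5) = 2.
L = D − A with rows/columns ordered (u0, u1, u2, u3, u4, u5):
  [ 2,  0,  0, -1,  0, -1]
  [ 0,  3, -1, -1,  0, -1]
  [ 0, -1,  2,  0, -1,  0]
  [-1, -1,  0,  3, -1,  0]
  [ 0,  0, -1, -1,  2,  0]
  [-1, -1,  0,  0,  0,  2]
Characteristic polynomial: det(λI − L) = λ(λ − 1)(λ − 2)(λ − 3)²(λ − 5).
Roots: λ = 0; (λ − 1) = 0 ⇒ λ = 1; (λ − 2) = 0 ⇒ λ = 2; (λ − 3) = 0 ⇒ λ = 3 (multiplicity 2); (λ − 5) = 0 ⇒ λ = 5.
(Check: the roots sum (with multiplicity) to 14, matching trace L = Σdeg = 2·7 = 14.)
Laplacian eigenvalues: [0.0, 1.0, 2.0, 3.0, 3.0, 5.0]. Largest eigenvalue (spectral radius) = 5.0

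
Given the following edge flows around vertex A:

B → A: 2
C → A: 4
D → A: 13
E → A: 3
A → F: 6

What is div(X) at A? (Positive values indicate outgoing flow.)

Divergence = sum of outgoing flows = (-2) + (-4) + (-13) + (-3) + 6 = -16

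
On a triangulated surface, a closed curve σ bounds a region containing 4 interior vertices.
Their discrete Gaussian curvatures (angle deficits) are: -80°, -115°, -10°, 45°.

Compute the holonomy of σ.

Holonomy = total enclosed curvature = (-80°) + (-115°) + (-10°) + 45° = -160°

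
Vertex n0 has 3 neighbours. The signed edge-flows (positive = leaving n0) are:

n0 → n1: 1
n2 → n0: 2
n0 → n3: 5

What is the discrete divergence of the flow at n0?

Divergence = sum of outgoing flows = 1 + (-2) + 5 = 4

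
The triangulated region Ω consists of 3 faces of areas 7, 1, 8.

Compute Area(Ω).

7 + 1 + 8 = 16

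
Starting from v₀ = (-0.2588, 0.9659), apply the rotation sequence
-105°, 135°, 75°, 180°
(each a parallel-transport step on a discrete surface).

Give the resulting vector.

Total rotation: (-105°) + 135° + 75° + 180° = 285° ≡ -75° (mod 360°). Final vector: (0.8660, 0.5000)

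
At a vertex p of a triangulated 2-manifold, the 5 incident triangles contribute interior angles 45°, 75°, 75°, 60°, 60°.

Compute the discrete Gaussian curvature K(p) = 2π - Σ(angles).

Sum of angles = 315°. K = 360° - 315° = 45°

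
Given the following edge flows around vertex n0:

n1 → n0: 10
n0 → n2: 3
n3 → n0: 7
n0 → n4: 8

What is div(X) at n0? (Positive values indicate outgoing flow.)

Divergence = sum of outgoing flows = (-10) + 3 + (-7) + 8 = -6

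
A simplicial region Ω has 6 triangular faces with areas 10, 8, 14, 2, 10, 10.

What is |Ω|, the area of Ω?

10 + 8 + 14 + 2 + 10 + 10 = 54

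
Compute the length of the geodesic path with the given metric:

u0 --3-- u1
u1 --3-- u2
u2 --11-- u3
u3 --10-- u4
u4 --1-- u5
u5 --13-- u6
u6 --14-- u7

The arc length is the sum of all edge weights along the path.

Arc length = 3 + 3 + 11 + 10 + 1 + 13 + 14 = 55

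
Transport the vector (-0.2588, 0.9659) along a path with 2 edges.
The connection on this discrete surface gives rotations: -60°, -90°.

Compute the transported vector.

Total rotation: (-60°) + (-90°) = -150°. Final vector: (0.7071, -0.7071)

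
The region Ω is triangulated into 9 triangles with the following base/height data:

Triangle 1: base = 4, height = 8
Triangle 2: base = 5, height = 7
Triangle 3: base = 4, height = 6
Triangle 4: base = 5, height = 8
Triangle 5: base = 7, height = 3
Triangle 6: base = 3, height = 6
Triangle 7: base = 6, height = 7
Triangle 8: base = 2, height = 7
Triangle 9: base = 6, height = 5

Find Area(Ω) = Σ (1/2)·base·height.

(1/2)×4×8 + (1/2)×5×7 + (1/2)×4×6 + (1/2)×5×8 + (1/2)×7×3 + (1/2)×3×6 + (1/2)×6×7 + (1/2)×2×7 + (1/2)×6×5 = 128.0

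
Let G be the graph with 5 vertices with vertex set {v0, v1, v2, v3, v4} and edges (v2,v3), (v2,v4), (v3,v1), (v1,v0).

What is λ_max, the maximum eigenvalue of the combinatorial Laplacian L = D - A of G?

Degrees: deg(v0) = 1, deg(v1) = 2, deg(v2) = 2, deg(v3) = 2, deg(v4) = 1.
L = D − A with rows/columns ordered (v0, v1, v2, v3, v4):
  [ 1, -1,  0,  0,  0]
  [-1,  2,  0, -1,  0]
  [ 0,  0,  2, -1, -1]
  [ 0, -1, -1,  2,  0]
  [ 0,  0, -1,  0,  1]
Characteristic polynomial: det(λI − L) = λ(λ² − 3λ + 1)(λ² − 5λ + 5).
Roots: λ = 0; (λ² − 3λ + 1) = 0 ⇒ λ = (3 ± √5)/2 ≈ 0.382, 2.618; (λ² − 5λ + 5) = 0 ⇒ λ = (5 ± √5)/2 ≈ 1.382, 3.618.
(Check: the roots sum (with multiplicity) to 8, matching trace L = Σdeg = 2·4 = 8.)
Laplacian eigenvalues: [0.0, 0.382, 1.382, 2.618, 3.618]. Largest eigenvalue (spectral radius) = 3.618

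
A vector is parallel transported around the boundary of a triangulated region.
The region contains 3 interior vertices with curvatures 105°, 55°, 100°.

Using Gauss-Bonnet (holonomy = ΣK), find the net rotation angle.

Holonomy = total enclosed curvature = 105° + 55° + 100° = 260°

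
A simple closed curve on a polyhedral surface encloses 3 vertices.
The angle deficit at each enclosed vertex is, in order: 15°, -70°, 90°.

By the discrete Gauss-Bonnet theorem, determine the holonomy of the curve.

Holonomy = total enclosed curvature = 15° + (-70°) + 90° = 35°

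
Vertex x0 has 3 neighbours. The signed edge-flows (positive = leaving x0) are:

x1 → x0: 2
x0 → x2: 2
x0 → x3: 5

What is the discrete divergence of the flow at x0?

Divergence = sum of outgoing flows = (-2) + 2 + 5 = 5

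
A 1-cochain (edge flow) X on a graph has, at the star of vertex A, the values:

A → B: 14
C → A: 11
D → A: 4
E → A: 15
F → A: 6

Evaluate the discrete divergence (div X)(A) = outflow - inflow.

Divergence = sum of outgoing flows = 14 + (-11) + (-4) + (-15) + (-6) = -22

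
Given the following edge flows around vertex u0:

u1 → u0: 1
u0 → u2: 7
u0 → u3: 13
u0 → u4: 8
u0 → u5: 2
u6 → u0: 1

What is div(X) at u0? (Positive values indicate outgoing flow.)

Divergence = sum of outgoing flows = (-1) + 7 + 13 + 8 + 2 + (-1) = 28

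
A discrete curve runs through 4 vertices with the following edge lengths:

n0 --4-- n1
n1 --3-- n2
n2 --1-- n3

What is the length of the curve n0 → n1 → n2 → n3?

Arc length = 4 + 3 + 1 = 8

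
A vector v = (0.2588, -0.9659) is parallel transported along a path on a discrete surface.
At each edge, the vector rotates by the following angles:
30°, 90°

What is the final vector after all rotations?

Total rotation: 30° + 90° = 120°. Final vector: (0.7071, 0.7071)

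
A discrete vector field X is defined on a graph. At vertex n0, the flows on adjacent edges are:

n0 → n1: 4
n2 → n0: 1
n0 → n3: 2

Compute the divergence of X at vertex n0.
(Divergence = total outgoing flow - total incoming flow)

Divergence = sum of outgoing flows = 4 + (-1) + 2 = 5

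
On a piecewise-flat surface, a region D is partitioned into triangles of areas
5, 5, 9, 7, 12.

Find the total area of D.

5 + 5 + 9 + 7 + 12 = 38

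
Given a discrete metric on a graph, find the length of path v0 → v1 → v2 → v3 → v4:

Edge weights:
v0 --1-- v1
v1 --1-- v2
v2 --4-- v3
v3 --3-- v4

Arc length = 1 + 1 + 4 + 3 = 9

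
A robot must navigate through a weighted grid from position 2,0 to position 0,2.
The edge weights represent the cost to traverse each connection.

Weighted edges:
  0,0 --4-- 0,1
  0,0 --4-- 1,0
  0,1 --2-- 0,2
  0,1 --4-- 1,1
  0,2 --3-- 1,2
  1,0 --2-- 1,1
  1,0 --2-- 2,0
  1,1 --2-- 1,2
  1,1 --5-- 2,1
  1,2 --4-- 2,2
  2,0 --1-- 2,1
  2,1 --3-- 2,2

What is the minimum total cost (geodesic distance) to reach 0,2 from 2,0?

Shortest path: 2,0 → 1,0 → 1,1 → 1,2 → 0,2, total weight = 9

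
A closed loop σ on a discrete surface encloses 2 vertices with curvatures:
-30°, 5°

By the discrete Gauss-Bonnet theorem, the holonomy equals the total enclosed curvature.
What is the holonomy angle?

Holonomy = total enclosed curvature = (-30°) + 5° = -25°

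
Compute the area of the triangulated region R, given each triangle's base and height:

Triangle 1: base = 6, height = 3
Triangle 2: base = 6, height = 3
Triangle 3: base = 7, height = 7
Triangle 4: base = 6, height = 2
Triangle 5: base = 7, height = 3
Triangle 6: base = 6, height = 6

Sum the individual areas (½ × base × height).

(1/2)×6×3 + (1/2)×6×3 + (1/2)×7×7 + (1/2)×6×2 + (1/2)×7×3 + (1/2)×6×6 = 77.0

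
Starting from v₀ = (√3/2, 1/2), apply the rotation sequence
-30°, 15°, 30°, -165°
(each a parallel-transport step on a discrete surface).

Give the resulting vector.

Total rotation: (-30°) + 15° + 30° + (-165°) = -150°. Final vector: (-0.5000, -0.8660)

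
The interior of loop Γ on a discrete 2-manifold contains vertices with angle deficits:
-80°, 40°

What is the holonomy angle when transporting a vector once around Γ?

Holonomy = total enclosed curvature = (-80°) + 40° = -40°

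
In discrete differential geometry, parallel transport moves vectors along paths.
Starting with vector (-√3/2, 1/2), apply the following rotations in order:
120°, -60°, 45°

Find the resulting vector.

Total rotation: 120° + (-60°) + 45° = 105°. Final vector: (-0.2588, -0.9659)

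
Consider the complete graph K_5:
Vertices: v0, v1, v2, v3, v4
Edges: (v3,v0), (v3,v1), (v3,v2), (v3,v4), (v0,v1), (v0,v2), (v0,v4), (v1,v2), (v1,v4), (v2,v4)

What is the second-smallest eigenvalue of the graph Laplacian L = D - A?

For the complete graph K_n, L = nI − J (J = all-ones matrix). J has eigenvalues n (once, eigenvector 𝟙) and 0 (multiplicity n−1), so L has eigenvalues 0 (once) and n (multiplicity n−1). Here n = 5: eigenvalue 0 once and 5 with multiplicity 4.
Laplacian eigenvalues: [0.0, 5.0, 5.0, 5.0, 5.0]. Algebraic connectivity (smallest non-zero eigenvalue) = 5.0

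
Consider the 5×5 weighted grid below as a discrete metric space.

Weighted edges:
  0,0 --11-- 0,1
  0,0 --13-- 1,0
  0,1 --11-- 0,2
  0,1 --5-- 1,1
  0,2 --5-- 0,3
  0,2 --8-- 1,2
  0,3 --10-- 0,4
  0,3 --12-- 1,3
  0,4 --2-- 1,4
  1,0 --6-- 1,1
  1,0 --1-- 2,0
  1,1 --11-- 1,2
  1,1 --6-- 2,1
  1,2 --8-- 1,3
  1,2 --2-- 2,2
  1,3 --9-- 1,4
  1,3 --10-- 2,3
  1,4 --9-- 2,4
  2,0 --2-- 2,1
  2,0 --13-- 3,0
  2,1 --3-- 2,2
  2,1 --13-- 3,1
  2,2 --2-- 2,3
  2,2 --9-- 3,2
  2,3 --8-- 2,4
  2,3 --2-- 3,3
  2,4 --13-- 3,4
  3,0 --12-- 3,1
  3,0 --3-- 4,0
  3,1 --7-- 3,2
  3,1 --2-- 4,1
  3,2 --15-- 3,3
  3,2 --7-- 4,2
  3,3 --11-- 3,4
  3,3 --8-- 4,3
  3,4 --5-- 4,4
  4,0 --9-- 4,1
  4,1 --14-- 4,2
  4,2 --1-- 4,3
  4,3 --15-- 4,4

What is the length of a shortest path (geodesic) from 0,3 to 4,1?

Shortest path: 0,3 → 0,2 → 1,2 → 2,2 → 2,1 → 3,1 → 4,1, total weight = 33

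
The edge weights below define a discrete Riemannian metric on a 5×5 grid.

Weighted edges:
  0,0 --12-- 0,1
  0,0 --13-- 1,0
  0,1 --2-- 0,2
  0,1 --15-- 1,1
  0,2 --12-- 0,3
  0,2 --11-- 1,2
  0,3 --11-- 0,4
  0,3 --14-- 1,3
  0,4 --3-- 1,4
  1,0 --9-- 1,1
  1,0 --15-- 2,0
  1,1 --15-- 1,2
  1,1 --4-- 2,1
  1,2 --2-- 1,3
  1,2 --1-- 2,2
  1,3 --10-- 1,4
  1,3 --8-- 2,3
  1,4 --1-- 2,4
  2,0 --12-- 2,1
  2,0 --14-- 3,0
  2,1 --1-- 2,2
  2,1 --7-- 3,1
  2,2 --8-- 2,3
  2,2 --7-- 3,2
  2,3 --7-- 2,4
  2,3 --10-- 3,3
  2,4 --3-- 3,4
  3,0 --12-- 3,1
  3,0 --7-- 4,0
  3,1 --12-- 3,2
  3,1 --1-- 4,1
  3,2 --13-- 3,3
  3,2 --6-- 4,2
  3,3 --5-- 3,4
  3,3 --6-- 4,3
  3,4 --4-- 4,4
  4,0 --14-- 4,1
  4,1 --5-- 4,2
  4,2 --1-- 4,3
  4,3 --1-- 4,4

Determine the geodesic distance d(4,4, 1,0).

Shortest path: 4,4 → 4,3 → 4,2 → 4,1 → 3,1 → 2,1 → 1,1 → 1,0, total weight = 28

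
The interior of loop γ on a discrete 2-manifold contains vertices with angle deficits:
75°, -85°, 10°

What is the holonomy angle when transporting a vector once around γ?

Holonomy = total enclosed curvature = 75° + (-85°) + 10° = 0°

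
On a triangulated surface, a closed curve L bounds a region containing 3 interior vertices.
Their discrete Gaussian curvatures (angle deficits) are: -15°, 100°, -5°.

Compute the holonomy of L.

Holonomy = total enclosed curvature = (-15°) + 100° + (-5°) = 80°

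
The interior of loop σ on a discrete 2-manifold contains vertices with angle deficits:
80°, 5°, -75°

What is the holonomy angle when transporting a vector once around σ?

Holonomy = total enclosed curvature = 80° + 5° + (-75°) = 10°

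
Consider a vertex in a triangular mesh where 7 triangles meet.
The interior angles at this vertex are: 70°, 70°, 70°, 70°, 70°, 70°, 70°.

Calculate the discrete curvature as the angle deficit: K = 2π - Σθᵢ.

Sum of angles = 490°. K = 360° - 490° = -130°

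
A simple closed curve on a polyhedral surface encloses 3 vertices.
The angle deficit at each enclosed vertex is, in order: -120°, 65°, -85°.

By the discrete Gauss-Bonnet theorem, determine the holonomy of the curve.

Holonomy = total enclosed curvature = (-120°) + 65° + (-85°) = -140°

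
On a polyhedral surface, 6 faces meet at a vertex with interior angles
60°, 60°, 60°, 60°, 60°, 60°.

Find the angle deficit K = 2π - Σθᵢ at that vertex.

Sum of angles = 360°. K = 360° - 360° = 0° = 0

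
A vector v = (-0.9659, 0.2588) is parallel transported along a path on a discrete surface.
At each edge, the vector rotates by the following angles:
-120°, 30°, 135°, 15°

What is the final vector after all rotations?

Total rotation: (-120°) + 30° + 135° + 15° = 60°. Final vector: (-0.7071, -0.7071)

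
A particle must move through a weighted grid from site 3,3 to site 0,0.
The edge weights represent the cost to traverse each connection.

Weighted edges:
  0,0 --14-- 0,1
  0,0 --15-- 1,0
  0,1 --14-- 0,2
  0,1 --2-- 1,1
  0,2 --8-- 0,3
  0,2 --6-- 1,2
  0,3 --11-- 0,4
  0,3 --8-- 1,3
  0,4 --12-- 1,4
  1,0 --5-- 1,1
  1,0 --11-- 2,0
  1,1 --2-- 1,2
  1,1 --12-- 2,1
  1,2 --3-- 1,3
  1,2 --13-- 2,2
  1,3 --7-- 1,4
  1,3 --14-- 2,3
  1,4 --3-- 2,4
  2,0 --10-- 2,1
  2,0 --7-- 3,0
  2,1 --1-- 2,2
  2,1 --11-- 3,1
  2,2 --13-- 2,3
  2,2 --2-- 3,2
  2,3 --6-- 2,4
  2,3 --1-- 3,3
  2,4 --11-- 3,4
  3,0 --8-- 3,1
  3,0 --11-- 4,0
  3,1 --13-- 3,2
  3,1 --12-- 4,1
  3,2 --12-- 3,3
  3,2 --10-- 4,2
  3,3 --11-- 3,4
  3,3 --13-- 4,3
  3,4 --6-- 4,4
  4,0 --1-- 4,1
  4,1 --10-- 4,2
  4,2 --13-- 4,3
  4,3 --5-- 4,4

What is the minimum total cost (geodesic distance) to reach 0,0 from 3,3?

Shortest path: 3,3 → 2,3 → 1,3 → 1,2 → 1,1 → 0,1 → 0,0, total weight = 36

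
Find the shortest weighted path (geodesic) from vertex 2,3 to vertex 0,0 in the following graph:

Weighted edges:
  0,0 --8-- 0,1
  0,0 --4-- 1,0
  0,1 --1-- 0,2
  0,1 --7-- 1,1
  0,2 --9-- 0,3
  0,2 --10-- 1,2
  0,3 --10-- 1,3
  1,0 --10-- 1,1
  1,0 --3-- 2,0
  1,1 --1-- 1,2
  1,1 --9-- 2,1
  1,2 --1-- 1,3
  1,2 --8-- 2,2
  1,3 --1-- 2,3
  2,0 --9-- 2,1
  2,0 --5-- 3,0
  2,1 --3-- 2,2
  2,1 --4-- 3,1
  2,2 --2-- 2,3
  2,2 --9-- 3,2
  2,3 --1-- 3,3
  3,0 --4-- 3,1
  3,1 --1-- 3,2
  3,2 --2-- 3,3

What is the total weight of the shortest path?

Shortest path: 2,3 → 1,3 → 1,2 → 1,1 → 1,0 → 0,0, total weight = 17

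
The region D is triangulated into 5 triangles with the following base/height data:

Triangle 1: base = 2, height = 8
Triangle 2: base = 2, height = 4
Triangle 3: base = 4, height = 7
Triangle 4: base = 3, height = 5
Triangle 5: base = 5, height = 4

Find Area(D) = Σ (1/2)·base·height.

(1/2)×2×8 + (1/2)×2×4 + (1/2)×4×7 + (1/2)×3×5 + (1/2)×5×4 = 43.5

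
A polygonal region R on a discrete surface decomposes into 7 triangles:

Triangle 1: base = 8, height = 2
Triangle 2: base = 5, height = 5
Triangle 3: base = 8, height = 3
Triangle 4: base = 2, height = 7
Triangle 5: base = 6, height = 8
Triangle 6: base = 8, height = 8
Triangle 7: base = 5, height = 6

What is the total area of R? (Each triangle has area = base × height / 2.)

(1/2)×8×2 + (1/2)×5×5 + (1/2)×8×3 + (1/2)×2×7 + (1/2)×6×8 + (1/2)×8×8 + (1/2)×5×6 = 110.5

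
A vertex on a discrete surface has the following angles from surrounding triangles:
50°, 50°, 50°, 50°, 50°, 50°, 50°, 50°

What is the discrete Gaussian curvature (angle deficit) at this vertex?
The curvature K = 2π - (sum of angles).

Sum of angles = 400°. K = 360° - 400° = -40° = -2π/9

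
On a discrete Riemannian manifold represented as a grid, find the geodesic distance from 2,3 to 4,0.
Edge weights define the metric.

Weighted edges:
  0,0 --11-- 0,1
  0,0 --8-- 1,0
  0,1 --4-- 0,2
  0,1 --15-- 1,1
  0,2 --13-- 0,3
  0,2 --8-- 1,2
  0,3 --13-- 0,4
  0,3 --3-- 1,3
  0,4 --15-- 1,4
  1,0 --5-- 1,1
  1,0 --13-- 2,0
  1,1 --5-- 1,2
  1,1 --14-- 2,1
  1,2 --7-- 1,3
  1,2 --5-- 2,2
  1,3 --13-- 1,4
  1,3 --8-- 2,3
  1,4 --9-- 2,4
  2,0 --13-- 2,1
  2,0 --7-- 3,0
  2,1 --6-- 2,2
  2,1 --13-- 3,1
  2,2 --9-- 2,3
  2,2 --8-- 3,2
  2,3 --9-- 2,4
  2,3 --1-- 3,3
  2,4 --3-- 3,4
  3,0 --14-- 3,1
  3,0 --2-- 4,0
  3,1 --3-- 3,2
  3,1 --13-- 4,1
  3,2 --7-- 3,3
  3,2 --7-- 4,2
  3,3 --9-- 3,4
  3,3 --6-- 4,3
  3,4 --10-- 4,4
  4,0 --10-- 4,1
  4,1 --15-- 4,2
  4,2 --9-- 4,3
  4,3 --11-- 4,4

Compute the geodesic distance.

Shortest path: 2,3 → 3,3 → 3,2 → 3,1 → 3,0 → 4,0, total weight = 27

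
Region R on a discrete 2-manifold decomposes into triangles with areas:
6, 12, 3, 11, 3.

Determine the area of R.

6 + 12 + 3 + 11 + 3 = 35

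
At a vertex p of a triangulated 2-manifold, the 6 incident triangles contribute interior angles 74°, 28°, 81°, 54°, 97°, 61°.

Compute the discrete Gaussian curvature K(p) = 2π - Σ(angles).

Sum of angles = 395°. K = 360° - 395° = -35° = -7π/36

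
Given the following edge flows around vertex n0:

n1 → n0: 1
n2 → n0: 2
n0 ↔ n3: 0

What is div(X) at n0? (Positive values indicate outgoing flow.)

Divergence = sum of outgoing flows = (-1) + (-2) + 0 = -3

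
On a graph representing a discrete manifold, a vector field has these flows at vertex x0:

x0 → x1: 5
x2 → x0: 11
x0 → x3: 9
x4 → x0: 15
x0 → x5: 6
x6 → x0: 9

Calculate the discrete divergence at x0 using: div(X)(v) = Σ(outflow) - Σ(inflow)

Divergence = sum of outgoing flows = 5 + (-11) + 9 + (-15) + 6 + (-9) = -15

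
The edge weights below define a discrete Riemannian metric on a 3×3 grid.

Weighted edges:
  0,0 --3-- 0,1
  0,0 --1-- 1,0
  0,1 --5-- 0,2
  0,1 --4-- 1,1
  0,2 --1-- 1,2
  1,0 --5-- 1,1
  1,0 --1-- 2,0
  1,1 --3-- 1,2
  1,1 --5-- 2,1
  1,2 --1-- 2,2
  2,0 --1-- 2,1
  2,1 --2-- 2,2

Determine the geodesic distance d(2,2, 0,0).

Shortest path: 2,2 → 2,1 → 2,0 → 1,0 → 0,0, total weight = 5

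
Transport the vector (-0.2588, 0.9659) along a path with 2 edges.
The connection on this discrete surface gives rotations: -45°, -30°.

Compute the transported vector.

Total rotation: (-45°) + (-30°) = -75°. Final vector: (0.8660, 0.5000)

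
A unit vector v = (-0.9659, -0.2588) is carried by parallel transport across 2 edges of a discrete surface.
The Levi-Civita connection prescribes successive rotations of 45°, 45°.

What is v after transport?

Total rotation: 45° + 45° = 90°. Final vector: (0.2588, -0.9659)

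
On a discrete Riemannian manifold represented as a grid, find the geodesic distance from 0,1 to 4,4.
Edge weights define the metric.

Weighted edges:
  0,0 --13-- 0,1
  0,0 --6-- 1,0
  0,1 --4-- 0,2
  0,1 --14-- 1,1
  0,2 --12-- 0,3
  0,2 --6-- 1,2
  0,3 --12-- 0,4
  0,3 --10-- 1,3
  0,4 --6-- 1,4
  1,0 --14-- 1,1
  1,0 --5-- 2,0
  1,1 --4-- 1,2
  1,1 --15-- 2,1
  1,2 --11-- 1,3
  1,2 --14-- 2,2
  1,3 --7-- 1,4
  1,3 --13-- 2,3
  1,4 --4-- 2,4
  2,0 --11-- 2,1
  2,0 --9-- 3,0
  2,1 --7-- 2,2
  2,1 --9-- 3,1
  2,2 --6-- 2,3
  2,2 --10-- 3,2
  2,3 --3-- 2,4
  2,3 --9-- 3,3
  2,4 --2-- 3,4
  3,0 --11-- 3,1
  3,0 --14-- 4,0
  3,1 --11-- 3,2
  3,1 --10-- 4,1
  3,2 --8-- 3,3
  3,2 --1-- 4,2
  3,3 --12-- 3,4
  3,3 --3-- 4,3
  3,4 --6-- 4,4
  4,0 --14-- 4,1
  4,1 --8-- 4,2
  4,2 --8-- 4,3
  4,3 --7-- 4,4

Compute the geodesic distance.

Shortest path: 0,1 → 0,2 → 1,2 → 1,3 → 1,4 → 2,4 → 3,4 → 4,4, total weight = 40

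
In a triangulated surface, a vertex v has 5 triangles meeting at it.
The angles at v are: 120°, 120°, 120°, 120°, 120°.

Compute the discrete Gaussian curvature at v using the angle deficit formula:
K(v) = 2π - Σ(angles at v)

Sum of angles = 600°. K = 360° - 600° = -240°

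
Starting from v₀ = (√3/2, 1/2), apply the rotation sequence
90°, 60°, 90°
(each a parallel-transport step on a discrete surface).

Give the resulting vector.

Total rotation: 90° + 60° + 90° = 240° ≡ -120° (mod 360°). Final vector: (0, -1)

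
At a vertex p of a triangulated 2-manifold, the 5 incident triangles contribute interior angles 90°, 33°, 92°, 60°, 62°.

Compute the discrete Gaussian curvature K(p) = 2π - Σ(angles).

Sum of angles = 337°. K = 360° - 337° = 23° = 23π/180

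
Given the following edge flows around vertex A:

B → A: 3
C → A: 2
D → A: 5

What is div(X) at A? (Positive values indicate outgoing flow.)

Divergence = sum of outgoing flows = (-3) + (-2) + (-5) = -10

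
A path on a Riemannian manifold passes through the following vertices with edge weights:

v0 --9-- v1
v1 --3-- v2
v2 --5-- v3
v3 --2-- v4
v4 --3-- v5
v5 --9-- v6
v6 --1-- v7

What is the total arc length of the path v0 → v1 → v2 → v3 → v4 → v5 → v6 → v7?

Arc length = 9 + 3 + 5 + 2 + 3 + 9 + 1 = 32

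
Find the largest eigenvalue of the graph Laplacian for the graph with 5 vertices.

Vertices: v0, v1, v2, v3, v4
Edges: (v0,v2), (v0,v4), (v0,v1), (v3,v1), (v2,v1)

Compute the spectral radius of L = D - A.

Degrees: deg(v0) = 3, deg(v1) = 3, deg(v2) = 2, deg(v3) = 1, deg(v4) = 1.
L = D − A with rows/columns ordered (v0, v1, v2, v3, v4):
  [ 3, -1, -1,  0, -1]
  [-1,  3, -1, -1,  0]
  [-1, -1,  2,  0,  0]
  [ 0, -1,  0,  1,  0]
  [-1,  0,  0,  0,  1]
Characteristic polynomial: det(λI − L) = λ(λ² − 5λ + 3)(λ² − 5λ + 5).
Roots: λ = 0; (λ² − 5λ + 3) = 0 ⇒ λ = (5 ± √13)/2 ≈ 0.6972, 4.3028; (λ² − 5λ + 5) = 0 ⇒ λ = (5 ± √5)/2 ≈ 1.382, 3.618.
(Check: the roots sum (with multiplicity) to 10, matching trace L = Σdeg = 2·5 = 10.)
Laplacian eigenvalues: [0.0, 0.6972, 1.382, 3.618, 4.3028]. Largest eigenvalue (spectral radius) = 4.3028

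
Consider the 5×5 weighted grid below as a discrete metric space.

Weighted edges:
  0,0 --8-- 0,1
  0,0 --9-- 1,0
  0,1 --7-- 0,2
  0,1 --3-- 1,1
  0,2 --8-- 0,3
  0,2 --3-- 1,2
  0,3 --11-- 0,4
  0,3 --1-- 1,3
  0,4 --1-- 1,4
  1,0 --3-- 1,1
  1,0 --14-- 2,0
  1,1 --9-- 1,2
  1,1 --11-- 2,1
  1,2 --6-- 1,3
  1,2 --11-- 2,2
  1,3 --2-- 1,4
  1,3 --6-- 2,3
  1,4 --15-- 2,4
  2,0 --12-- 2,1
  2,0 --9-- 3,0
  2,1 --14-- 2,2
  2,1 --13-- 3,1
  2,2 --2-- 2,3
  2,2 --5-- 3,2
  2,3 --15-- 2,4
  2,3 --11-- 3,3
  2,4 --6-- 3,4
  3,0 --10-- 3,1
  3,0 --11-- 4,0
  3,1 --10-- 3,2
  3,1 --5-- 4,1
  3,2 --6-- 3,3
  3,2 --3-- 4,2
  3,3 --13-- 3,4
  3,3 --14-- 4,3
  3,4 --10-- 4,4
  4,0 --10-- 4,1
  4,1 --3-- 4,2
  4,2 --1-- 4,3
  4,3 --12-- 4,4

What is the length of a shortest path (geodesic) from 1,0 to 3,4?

Shortest path: 1,0 → 1,1 → 1,2 → 1,3 → 1,4 → 2,4 → 3,4, total weight = 41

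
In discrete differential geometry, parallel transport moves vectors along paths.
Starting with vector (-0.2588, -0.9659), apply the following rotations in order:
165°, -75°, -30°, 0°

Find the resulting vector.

Total rotation: 165° + (-75°) + (-30°) + 0° = 60°. Final vector: (0.7071, -0.7071)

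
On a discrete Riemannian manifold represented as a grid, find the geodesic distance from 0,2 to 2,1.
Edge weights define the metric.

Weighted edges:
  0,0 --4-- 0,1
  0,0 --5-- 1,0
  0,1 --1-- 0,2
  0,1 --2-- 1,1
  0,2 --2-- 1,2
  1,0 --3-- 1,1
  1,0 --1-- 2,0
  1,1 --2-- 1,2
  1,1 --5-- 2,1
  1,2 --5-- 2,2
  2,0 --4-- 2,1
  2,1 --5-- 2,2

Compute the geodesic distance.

Shortest path: 0,2 → 0,1 → 1,1 → 2,1, total weight = 8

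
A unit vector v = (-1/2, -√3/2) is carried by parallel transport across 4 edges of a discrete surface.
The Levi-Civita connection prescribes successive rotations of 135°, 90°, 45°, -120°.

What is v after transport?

Total rotation: 135° + 90° + 45° + (-120°) = 150°. Final vector: (0.8660, 0.5000)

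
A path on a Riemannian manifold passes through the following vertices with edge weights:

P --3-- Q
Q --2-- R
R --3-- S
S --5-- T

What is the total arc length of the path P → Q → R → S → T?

Arc length = 3 + 2 + 3 + 5 = 13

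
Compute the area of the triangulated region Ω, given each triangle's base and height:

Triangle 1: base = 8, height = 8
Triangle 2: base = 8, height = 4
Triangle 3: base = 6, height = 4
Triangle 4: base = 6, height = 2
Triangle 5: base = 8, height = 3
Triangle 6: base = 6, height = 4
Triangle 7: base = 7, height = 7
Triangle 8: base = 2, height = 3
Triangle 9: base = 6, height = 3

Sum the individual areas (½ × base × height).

(1/2)×8×8 + (1/2)×8×4 + (1/2)×6×4 + (1/2)×6×2 + (1/2)×8×3 + (1/2)×6×4 + (1/2)×7×7 + (1/2)×2×3 + (1/2)×6×3 = 126.5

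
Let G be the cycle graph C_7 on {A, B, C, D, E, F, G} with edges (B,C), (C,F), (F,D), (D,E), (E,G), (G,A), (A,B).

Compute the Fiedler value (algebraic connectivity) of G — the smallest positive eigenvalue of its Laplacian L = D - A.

The cycle graph C_n has Laplacian eigenvalues λ_k = 2 − 2cos(2πk/n), k = 0, 1, …, n−1. Here n = 7:
k=0: 2 − 2cos(0) = 0.0; k=1: 2 − 2cos(2π/7) = 0.753; k=2: 2 − 2cos(4π/7) = 2.445; k=3: 2 − 2cos(6π/7) = 3.8019; k=4: 2 − 2cos(8π/7) = 3.8019; k=5: 2 − 2cos(10π/7) = 2.445; k=6: 2 − 2cos(12π/7) = 0.753.
Laplacian eigenvalues: [0.0, 0.753, 0.753, 2.445, 2.445, 3.8019, 3.8019]. Algebraic connectivity (smallest non-zero eigenvalue) = 0.753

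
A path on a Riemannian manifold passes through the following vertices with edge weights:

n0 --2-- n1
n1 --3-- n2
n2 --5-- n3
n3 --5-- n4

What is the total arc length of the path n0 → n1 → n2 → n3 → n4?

Arc length = 2 + 3 + 5 + 5 = 15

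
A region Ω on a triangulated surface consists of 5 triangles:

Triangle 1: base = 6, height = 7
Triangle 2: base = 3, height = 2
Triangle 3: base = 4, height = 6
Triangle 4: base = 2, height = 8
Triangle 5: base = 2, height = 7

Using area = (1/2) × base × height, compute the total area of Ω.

(1/2)×6×7 + (1/2)×3×2 + (1/2)×4×6 + (1/2)×2×8 + (1/2)×2×7 = 51.0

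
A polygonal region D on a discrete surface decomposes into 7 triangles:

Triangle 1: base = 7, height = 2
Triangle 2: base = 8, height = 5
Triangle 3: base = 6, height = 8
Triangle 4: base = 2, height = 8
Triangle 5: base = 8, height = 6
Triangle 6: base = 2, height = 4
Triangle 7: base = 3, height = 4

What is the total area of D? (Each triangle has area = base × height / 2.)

(1/2)×7×2 + (1/2)×8×5 + (1/2)×6×8 + (1/2)×2×8 + (1/2)×8×6 + (1/2)×2×4 + (1/2)×3×4 = 93.0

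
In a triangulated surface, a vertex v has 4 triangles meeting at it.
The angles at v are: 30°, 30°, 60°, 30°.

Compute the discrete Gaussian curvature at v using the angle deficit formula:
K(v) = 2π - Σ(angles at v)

Sum of angles = 150°. K = 360° - 150° = 210° = 7π/6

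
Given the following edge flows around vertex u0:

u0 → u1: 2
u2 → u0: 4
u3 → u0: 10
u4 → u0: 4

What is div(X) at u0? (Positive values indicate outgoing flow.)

Divergence = sum of outgoing flows = 2 + (-4) + (-10) + (-4) = -16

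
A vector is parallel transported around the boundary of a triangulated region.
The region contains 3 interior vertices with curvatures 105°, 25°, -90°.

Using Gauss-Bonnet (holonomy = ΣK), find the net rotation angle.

Holonomy = total enclosed curvature = 105° + 25° + (-90°) = 40°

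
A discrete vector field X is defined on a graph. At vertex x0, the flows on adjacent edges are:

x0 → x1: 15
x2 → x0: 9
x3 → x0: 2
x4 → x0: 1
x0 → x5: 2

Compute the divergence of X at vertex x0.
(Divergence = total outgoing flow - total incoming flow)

Divergence = sum of outgoing flows = 15 + (-9) + (-2) + (-1) + 2 = 5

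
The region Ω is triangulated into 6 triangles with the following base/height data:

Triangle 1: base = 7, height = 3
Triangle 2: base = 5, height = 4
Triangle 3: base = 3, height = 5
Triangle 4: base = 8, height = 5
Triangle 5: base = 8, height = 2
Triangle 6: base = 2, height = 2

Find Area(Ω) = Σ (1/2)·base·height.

(1/2)×7×3 + (1/2)×5×4 + (1/2)×3×5 + (1/2)×8×5 + (1/2)×8×2 + (1/2)×2×2 = 58.0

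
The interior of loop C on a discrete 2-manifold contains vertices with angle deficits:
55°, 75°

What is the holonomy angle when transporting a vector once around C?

Holonomy = total enclosed curvature = 55° + 75° = 130°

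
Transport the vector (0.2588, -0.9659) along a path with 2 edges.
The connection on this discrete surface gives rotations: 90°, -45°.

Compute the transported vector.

Total rotation: 90° + (-45°) = 45°. Final vector: (0.8660, -0.5000)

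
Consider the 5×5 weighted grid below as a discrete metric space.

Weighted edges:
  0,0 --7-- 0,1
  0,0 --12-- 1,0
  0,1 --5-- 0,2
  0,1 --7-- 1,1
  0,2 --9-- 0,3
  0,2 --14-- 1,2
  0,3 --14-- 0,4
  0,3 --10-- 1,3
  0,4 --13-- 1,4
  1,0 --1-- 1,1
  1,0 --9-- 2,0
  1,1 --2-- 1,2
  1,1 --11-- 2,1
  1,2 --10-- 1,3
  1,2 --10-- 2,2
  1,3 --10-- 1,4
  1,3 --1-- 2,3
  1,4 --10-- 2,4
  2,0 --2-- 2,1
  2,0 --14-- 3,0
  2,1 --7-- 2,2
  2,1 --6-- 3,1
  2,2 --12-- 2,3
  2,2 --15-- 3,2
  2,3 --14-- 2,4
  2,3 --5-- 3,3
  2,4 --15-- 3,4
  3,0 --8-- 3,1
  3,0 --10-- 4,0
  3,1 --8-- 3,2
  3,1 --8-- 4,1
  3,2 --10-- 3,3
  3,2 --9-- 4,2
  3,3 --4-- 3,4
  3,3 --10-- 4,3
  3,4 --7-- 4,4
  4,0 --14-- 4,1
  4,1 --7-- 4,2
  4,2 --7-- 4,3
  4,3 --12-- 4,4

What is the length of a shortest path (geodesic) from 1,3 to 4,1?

Shortest path: 1,3 → 2,3 → 3,3 → 4,3 → 4,2 → 4,1, total weight = 30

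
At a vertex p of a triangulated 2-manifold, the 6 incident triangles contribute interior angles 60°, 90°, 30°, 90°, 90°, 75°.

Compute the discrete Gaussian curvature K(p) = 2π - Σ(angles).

Sum of angles = 435°. K = 360° - 435° = -75° = -5π/12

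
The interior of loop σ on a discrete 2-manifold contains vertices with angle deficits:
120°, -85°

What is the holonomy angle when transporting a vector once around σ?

Holonomy = total enclosed curvature = 120° + (-85°) = 35°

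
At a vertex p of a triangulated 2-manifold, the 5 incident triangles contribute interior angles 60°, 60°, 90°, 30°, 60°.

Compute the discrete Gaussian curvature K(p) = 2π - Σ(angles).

Sum of angles = 300°. K = 360° - 300° = 60° = π/3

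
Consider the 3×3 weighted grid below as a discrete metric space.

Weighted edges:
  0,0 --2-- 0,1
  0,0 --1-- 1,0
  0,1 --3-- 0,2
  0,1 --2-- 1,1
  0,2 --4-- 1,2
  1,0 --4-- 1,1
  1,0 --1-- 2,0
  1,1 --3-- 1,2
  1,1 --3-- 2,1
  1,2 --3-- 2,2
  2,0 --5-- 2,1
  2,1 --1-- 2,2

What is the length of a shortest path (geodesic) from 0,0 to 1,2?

Shortest path: 0,0 → 0,1 → 1,1 → 1,2, total weight = 7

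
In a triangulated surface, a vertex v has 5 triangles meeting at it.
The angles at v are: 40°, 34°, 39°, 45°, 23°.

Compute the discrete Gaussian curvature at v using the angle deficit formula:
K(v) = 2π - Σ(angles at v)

Sum of angles = 181°. K = 360° - 181° = 179° = 179π/180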